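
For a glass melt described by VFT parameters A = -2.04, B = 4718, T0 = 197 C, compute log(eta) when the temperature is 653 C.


VFT equation: log(eta) = A + B / (T - T0)
  T - T0 = 653 - 197 = 456
  B / (T - T0) = 4718 / 456 = 10.346
  log(eta) = -2.04 + 10.346 = 8.306

8.306


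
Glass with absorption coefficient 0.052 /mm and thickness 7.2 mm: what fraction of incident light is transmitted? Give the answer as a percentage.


Beer-Lambert law: T = exp(-alpha * thickness)
  exponent = -0.052 * 7.2 = -0.3744
  T = exp(-0.3744) = 0.6877
  Percentage = 0.6877 * 100 = 68.77%

68.77%


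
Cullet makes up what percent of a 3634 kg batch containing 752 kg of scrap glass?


Cullet ratio = (cullet mass / total batch mass) * 100
  Ratio = 752 / 3634 * 100 = 20.69%

20.69%


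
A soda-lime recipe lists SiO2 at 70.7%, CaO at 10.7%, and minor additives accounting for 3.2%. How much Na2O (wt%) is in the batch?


Pieces sum to 100%:
  Na2O = 100 - (SiO2 + CaO + others)
  Na2O = 100 - (70.7 + 10.7 + 3.2) = 15.4%

15.4%


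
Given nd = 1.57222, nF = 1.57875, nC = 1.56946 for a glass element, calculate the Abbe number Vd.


Abbe number formula: Vd = (nd - 1) / (nF - nC)
  nd - 1 = 1.57222 - 1 = 0.57222
  nF - nC = 1.57875 - 1.56946 = 0.00929
  Vd = 0.57222 / 0.00929 = 61.6

61.6


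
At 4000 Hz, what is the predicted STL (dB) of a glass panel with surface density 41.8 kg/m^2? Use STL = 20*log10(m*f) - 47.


Mass law: STL = 20 * log10(m * f) - 47
  m * f = 41.8 * 4000 = 167200
  log10(167200) = 5.22324
  STL = 20 * 5.22324 - 47 = 104.4648 - 47 = 57.5 dB

57.5 dB


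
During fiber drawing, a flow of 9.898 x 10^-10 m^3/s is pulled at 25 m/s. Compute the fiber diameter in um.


Cross-sectional area from continuity:
  A = Q / v = 9.898 x 10^-10 / 25 = 3.9592 x 10^-11 m^2
Diameter from circular cross-section:
  d = sqrt(4A / pi) * 10^6 (m -> um)
  d = sqrt(4 * 3.9592 x 10^-11 / pi) * 10^6 = 7.1 um

7.1 um


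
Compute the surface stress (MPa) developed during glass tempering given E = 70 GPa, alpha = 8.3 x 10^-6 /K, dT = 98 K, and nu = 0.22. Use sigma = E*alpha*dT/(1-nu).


Tempering stress: sigma = E * alpha * dT / (1 - nu)
  E (MPa) = 70 * 1000 = 70000
  Numerator = 70000 * (8.3 x 10^-6) * 98 = 56.938
  Denominator = 1 - 0.22 = 0.78
  sigma = 56.938 / 0.78 = 73.0 MPa

73.0 MPa


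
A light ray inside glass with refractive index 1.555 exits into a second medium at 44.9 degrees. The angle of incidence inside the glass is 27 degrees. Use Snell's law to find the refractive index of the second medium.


Apply Snell's law: n1 * sin(theta1) = n2 * sin(theta2)
  n2 = n1 * sin(theta1) / sin(theta2)
  sin(27) = 0.45399
  sin(44.9) = 0.705872
  n2 = 1.555 * 0.45399 / 0.705872 = 1.0001

1.0001


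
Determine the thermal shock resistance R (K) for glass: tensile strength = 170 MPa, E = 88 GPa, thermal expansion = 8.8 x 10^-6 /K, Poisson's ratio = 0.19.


Thermal shock resistance: R = sigma * (1 - nu) / (E * alpha)
  Numerator = 170 * (1 - 0.19) = 137.7
  Denominator = 88 * 1000 * (8.8 x 10^-6) = 0.7744
  R = 137.7 / 0.7744 = 177.8 K

177.8 K


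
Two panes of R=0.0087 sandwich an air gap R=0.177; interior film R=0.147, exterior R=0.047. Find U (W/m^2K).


Total thermal resistance (series):
  R_total = R_in + R_glass + R_air + R_glass + R_out
  R_total = 0.147 + 0.0087 + 0.177 + 0.0087 + 0.047 = 0.3884 m^2K/W
U-value = 1 / R_total = 1 / 0.3884 = 2.575 W/m^2K

2.575 W/m^2K


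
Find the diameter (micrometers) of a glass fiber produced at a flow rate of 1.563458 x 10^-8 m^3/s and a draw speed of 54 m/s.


Cross-sectional area from continuity:
  A = Q / v = 1.563458 x 10^-8 / 54 = 2.895293 x 10^-10 m^2
Diameter from circular cross-section:
  d = sqrt(4A / pi) * 10^6 (m -> um)
  d = sqrt(4 * 2.895293 x 10^-10 / pi) * 10^6 = 19.2 um

19.2 um


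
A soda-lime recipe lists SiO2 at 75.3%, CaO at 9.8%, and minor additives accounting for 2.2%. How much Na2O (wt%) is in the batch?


Pieces sum to 100%:
  Na2O = 100 - (SiO2 + CaO + others)
  Na2O = 100 - (75.3 + 9.8 + 2.2) = 12.7%

12.7%


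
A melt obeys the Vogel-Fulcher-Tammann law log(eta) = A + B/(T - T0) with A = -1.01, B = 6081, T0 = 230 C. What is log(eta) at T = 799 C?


VFT equation: log(eta) = A + B / (T - T0)
  T - T0 = 799 - 230 = 569
  B / (T - T0) = 6081 / 569 = 10.687
  log(eta) = -1.01 + 10.687 = 9.677

9.677


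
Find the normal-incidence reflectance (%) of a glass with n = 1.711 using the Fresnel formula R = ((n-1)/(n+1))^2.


Fresnel reflectance at normal incidence:
  R = ((n - 1)/(n + 1))^2
  (n - 1)/(n + 1) = (1.711 - 1)/(1.711 + 1) = 0.262265
  R = 0.262265^2 = 0.0687829
  R(%) = 0.0687829 * 100 = 6.878%

6.878%


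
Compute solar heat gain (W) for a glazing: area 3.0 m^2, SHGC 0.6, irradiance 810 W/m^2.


Solar heat gain: Q = Area * SHGC * Irradiance
  Q = 3.0 * 0.6 * 810 = 1458 W

1458 W


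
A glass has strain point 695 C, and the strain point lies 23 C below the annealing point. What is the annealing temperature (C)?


T_anneal = T_strain + gap:
  T_anneal = 695 + 23 = 718 C

718 C


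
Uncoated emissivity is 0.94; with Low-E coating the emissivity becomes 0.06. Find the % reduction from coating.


Percentage reduction = (1 - coated/uncoated) * 100
  Ratio = 0.06 / 0.94 = 0.0638
  Reduction = (1 - 0.0638) * 100 = 93.6%

93.6%


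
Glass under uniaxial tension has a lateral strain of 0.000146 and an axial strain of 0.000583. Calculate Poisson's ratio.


Poisson's ratio: nu = lateral strain / axial strain
  nu = 0.000146 / 0.000583 = 0.2504

0.2504


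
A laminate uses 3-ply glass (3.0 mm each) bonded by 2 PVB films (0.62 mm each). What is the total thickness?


Total thickness = glass contribution + PVB contribution
  Glass: 3 * 3.0 = 9.0 mm
  PVB: 2 * 0.62 = 1.24 mm
  Total = 9.0 + 1.24 = 10.24 mm

10.24 mm


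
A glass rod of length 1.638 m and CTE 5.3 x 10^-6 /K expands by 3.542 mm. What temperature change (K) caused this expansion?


Rearrange dL = alpha * L0 * dT for dT:
  dT = dL / (alpha * L0)
  dL (m) = 3.542 / 1000 = 0.003542
  dT = 0.003542 / ((5.3 x 10^-6) * 1.638) = 408.0 K

408.0 K


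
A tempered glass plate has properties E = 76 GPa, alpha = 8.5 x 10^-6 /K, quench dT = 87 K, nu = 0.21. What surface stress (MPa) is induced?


Tempering stress: sigma = E * alpha * dT / (1 - nu)
  E (MPa) = 76 * 1000 = 76000
  Numerator = 76000 * (8.5 x 10^-6) * 87 = 56.202
  Denominator = 1 - 0.21 = 0.79
  sigma = 56.202 / 0.79 = 71.1 MPa

71.1 MPa


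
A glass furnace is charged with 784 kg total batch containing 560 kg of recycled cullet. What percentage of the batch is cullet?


Cullet ratio = (cullet mass / total batch mass) * 100
  Ratio = 560 / 784 * 100 = 71.43%

71.43%


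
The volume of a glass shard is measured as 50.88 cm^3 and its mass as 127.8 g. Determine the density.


Use the definition of density:
  rho = mass / volume
  rho = 127.8 / 50.88 = 2.512 g/cm^3

2.512 g/cm^3


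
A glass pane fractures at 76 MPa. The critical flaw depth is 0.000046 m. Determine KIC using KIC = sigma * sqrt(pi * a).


Fracture toughness: KIC = sigma * sqrt(pi * a)
  pi * a = pi * 0.000046 = 0.000144513
  sqrt(pi * a) = 0.012021
  KIC = 76 * 0.012021 = 0.914 MPa*sqrt(m)

0.914 MPa*sqrt(m)


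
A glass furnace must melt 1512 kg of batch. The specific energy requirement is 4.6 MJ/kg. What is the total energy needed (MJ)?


Total energy = mass * specific energy
  E = 1512 * 4.6 = 6955.2 MJ

6955.2 MJ


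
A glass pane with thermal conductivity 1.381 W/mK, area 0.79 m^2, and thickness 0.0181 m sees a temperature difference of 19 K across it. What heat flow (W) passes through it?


Fourier's law: Q = k * A * dT / t
  Q = 1.381 * 0.79 * 19 / 0.0181
  Q = 20.72881 / 0.0181 = 1145.2 W

1145.2 W


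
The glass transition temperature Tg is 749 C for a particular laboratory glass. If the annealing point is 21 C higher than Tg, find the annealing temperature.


The annealing temperature is Tg plus the offset:
  T_anneal = 749 + 21 = 770 C

770 C


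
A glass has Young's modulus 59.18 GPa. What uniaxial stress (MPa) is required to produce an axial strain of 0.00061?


Rearrange E = sigma / epsilon:
  sigma = E * epsilon
  E (MPa) = 59.18 * 1000 = 59180
  sigma = 59180 * 0.00061 = 36.1 MPa

36.1 MPa


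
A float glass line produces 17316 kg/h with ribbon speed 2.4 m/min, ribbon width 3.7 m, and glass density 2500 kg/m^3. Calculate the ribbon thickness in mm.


Ribbon cross-section from mass balance:
  Volume rate = throughput / density = 17316 / 2500 = 6.9264 m^3/h
  thickness = volume rate / (speed * 60 * width), i.e.
  thickness = throughput / (60 * speed * width * density) * 1000
  thickness = 17316 / (60 * 2.4 * 3.7 * 2500) * 1000 = 13.0 mm

13.0 mm


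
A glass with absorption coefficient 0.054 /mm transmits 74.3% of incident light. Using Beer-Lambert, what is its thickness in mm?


Rearrange T = exp(-alpha * thickness):
  thickness = -ln(T) / alpha
  T = 74.3/100 = 0.743
  ln(T) = -0.29706
  -ln(T) = 0.29706
  thickness = 0.29706 / 0.054 = 5.5 mm

5.5 mm


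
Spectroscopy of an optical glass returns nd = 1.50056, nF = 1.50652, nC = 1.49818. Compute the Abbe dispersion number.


Abbe number formula: Vd = (nd - 1) / (nF - nC)
  nd - 1 = 1.50056 - 1 = 0.50056
  nF - nC = 1.50652 - 1.49818 = 0.00834
  Vd = 0.50056 / 0.00834 = 60.02

60.02


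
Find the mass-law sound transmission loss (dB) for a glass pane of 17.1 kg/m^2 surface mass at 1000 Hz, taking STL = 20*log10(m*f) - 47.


Mass law: STL = 20 * log10(m * f) - 47
  m * f = 17.1 * 1000 = 17100
  log10(17100) = 4.233
  STL = 20 * 4.233 - 47 = 84.66 - 47 = 37.7 dB

37.7 dB


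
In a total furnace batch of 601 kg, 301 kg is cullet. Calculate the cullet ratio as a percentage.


Cullet ratio = (cullet mass / total batch mass) * 100
  Ratio = 301 / 601 * 100 = 50.08%

50.08%


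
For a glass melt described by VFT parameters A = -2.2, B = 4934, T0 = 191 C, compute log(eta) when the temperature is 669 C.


VFT equation: log(eta) = A + B / (T - T0)
  T - T0 = 669 - 191 = 478
  B / (T - T0) = 4934 / 478 = 10.322
  log(eta) = -2.2 + 10.322 = 8.122

8.122


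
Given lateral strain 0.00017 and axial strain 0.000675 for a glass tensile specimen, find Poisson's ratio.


Poisson's ratio: nu = lateral strain / axial strain
  nu = 0.00017 / 0.000675 = 0.2519

0.2519


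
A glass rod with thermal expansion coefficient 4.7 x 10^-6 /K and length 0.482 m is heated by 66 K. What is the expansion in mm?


Thermal expansion formula: dL = alpha * L0 * dT
  dL = (4.7 x 10^-6) * 0.482 * 66 = 0.00014952 m
Convert to mm: 0.00014952 * 1000 = 0.1495 mm

0.1495 mm


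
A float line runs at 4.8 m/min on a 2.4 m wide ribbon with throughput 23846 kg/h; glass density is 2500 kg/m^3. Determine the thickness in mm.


Ribbon cross-section from mass balance:
  Volume rate = throughput / density = 23846 / 2500 = 9.5384 m^3/h
  thickness = volume rate / (speed * 60 * width), i.e.
  thickness = throughput / (60 * speed * width * density) * 1000
  thickness = 23846 / (60 * 4.8 * 2.4 * 2500) * 1000 = 13.8 mm

13.8 mm


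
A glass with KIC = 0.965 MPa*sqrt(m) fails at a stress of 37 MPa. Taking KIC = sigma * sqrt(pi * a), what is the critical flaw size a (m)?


Rearrange KIC = sigma * sqrt(pi * a):
  sqrt(pi * a) = KIC / sigma
  sqrt(pi * a) = 0.965 / 37 = 0.026081
  a = (KIC / sigma)^2 / pi
  a = 0.026081^2 / pi = 0.0002165 m

0.0002165 m


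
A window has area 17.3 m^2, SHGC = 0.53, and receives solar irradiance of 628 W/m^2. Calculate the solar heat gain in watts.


Solar heat gain: Q = Area * SHGC * Irradiance
  Q = 17.3 * 0.53 * 628 = 5758.1 W

5758.1 W


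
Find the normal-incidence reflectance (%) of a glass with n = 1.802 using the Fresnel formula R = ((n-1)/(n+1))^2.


Fresnel reflectance at normal incidence:
  R = ((n - 1)/(n + 1))^2
  (n - 1)/(n + 1) = (1.802 - 1)/(1.802 + 1) = 0.286224
  R = 0.286224^2 = 0.0819242
  R(%) = 0.0819242 * 100 = 8.192%

8.192%


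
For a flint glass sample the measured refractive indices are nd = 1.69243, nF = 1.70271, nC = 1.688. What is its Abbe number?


Abbe number formula: Vd = (nd - 1) / (nF - nC)
  nd - 1 = 1.69243 - 1 = 0.69243
  nF - nC = 1.70271 - 1.688 = 0.01471
  Vd = 0.69243 / 0.01471 = 47.07

47.07


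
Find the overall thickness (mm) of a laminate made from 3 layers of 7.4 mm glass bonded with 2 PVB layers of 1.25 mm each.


Total thickness = glass contribution + PVB contribution
  Glass: 3 * 7.4 = 22.2 mm
  PVB: 2 * 1.25 = 2.5 mm
  Total = 22.2 + 2.5 = 24.7 mm

24.7 mm


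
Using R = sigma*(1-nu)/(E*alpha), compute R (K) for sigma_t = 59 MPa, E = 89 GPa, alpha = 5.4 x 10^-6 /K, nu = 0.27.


Thermal shock resistance: R = sigma * (1 - nu) / (E * alpha)
  Numerator = 59 * (1 - 0.27) = 43.07
  Denominator = 89 * 1000 * (5.4 x 10^-6) = 0.4806
  R = 43.07 / 0.4806 = 89.6 K

89.6 K


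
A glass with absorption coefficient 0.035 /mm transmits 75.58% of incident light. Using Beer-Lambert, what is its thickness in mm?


Rearrange T = exp(-alpha * thickness):
  thickness = -ln(T) / alpha
  T = 75.58/100 = 0.7558
  ln(T) = -0.27998
  -ln(T) = 0.27998
  thickness = 0.27998 / 0.035 = 8.0 mm

8.0 mm


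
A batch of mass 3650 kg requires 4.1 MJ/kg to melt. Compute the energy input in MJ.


Total energy = mass * specific energy
  E = 3650 * 4.1 = 14965 MJ

14965 MJ


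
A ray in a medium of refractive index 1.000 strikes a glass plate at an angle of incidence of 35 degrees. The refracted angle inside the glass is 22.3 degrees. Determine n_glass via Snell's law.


Apply Snell's law: n1 * sin(theta1) = n2 * sin(theta2)
  n2 = n1 * sin(theta1) / sin(theta2)
  sin(35) = 0.573576
  sin(22.3) = 0.379456
  n2 = 1.000 * 0.573576 / 0.379456 = 1.5116

1.5116


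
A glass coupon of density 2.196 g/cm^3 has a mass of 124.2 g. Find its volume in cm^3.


Rearrange rho = m / V:
  V = m / rho
  V = 124.2 / 2.196 = 56.557 cm^3

56.557 cm^3


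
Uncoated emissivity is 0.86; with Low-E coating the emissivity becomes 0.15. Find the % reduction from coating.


Percentage reduction = (1 - coated/uncoated) * 100
  Ratio = 0.15 / 0.86 = 0.1744
  Reduction = (1 - 0.1744) * 100 = 82.6%

82.6%


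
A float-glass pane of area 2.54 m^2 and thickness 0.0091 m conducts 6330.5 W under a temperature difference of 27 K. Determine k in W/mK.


Fourier's law rearranged: k = Q * t / (A * dT)
  Numerator = 6330.5 * 0.0091 = 57.60755
  Denominator = 2.54 * 27 = 68.58
  k = 57.60755 / 68.58 = 0.84 W/mK

0.84 W/mK


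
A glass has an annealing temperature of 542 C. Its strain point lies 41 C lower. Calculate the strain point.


Strain point = annealing point - difference:
  T_strain = 542 - 41 = 501 C

501 C


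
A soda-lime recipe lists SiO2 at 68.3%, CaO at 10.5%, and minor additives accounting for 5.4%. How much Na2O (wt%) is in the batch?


Pieces sum to 100%:
  Na2O = 100 - (SiO2 + CaO + others)
  Na2O = 100 - (68.3 + 10.5 + 5.4) = 15.8%

15.8%


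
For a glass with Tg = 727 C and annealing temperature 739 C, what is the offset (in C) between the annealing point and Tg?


Offset = T_anneal - Tg:
  offset = 739 - 727 = 12 C

12 C


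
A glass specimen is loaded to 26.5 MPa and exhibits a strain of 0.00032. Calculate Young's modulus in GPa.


Young's modulus: E = stress / strain
  E = 26.5 MPa / 0.00032 = 82812.5 MPa
Convert to GPa: 82812.5 / 1000 = 82.81 GPa

82.81 GPa


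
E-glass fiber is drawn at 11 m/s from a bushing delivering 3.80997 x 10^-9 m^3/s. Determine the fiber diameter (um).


Cross-sectional area from continuity:
  A = Q / v = 3.80997 x 10^-9 / 11 = 3.463609 x 10^-10 m^2
Diameter from circular cross-section:
  d = sqrt(4A / pi) * 10^6 (m -> um)
  d = sqrt(4 * 3.463609 x 10^-10 / pi) * 10^6 = 21.0 um

21.0 um


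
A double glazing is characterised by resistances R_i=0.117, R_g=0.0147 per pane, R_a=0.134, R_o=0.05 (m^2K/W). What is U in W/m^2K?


Total thermal resistance (series):
  R_total = R_in + R_glass + R_air + R_glass + R_out
  R_total = 0.117 + 0.0147 + 0.134 + 0.0147 + 0.05 = 0.3304 m^2K/W
U-value = 1 / R_total = 1 / 0.3304 = 3.027 W/m^2K

3.027 W/m^2K


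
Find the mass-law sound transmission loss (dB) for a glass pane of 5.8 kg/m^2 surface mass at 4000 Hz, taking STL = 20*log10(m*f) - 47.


Mass law: STL = 20 * log10(m * f) - 47
  m * f = 5.8 * 4000 = 23200
  log10(23200) = 4.36549
  STL = 20 * 4.36549 - 47 = 87.3098 - 47 = 40.3 dB

40.3 dB


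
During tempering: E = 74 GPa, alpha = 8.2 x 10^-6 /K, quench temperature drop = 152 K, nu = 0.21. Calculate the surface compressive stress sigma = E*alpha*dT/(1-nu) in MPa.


Tempering stress: sigma = E * alpha * dT / (1 - nu)
  E (MPa) = 74 * 1000 = 74000
  Numerator = 74000 * (8.2 x 10^-6) * 152 = 92.2336
  Denominator = 1 - 0.21 = 0.79
  sigma = 92.2336 / 0.79 = 116.8 MPa

116.8 MPa


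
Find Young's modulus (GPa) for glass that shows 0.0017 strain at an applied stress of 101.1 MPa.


Young's modulus: E = stress / strain
  E = 101.1 MPa / 0.0017 = 59470.59 MPa
Convert to GPa: 59470.59 / 1000 = 59.47 GPa

59.47 GPa


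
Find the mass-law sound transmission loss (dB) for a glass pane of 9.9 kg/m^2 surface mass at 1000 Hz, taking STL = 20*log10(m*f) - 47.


Mass law: STL = 20 * log10(m * f) - 47
  m * f = 9.9 * 1000 = 9900
  log10(9900) = 3.99564
  STL = 20 * 3.99564 - 47 = 79.9128 - 47 = 32.9 dB

32.9 dB


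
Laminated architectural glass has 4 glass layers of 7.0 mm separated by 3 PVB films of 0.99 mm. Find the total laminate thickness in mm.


Total thickness = glass contribution + PVB contribution
  Glass: 4 * 7.0 = 28.0 mm
  PVB: 3 * 0.99 = 2.97 mm
  Total = 28.0 + 2.97 = 30.97 mm

30.97 mm


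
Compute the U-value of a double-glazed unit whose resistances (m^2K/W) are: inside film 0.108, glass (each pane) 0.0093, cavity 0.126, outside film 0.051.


Total thermal resistance (series):
  R_total = R_in + R_glass + R_air + R_glass + R_out
  R_total = 0.108 + 0.0093 + 0.126 + 0.0093 + 0.051 = 0.3036 m^2K/W
U-value = 1 / R_total = 1 / 0.3036 = 3.294 W/m^2K

3.294 W/m^2K


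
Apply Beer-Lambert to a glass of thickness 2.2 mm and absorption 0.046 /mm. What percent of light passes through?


Beer-Lambert law: T = exp(-alpha * thickness)
  exponent = -0.046 * 2.2 = -0.1012
  T = exp(-0.1012) = 0.9038
  Percentage = 0.9038 * 100 = 90.38%

90.38%


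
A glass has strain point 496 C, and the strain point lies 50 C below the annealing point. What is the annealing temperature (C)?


T_anneal = T_strain + gap:
  T_anneal = 496 + 50 = 546 C

546 C


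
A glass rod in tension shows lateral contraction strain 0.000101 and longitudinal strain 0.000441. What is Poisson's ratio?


Poisson's ratio: nu = lateral strain / axial strain
  nu = 0.000101 / 0.000441 = 0.229

0.229


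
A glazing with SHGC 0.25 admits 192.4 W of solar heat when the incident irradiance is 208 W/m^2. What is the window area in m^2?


Rearrange Q = Area * SHGC * Irradiance:
  Area = Q / (SHGC * Irradiance)
  Area = 192.4 / (0.25 * 208) = 3.7 m^2

3.7 m^2


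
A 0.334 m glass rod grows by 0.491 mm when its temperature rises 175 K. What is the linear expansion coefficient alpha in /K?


Rearrange dL = alpha * L0 * dT for alpha:
  alpha = dL / (L0 * dT)
  alpha = (0.491 / 1000) / (0.334 * 175) = 0.0000084 /K = 8.4 x 10^-6 /K

8.4 x 10^-6 /K


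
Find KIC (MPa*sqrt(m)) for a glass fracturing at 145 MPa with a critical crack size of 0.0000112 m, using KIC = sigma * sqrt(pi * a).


Fracture toughness: KIC = sigma * sqrt(pi * a)
  pi * a = pi * 0.0000112 = 0.000035186
  sqrt(pi * a) = 0.005932
  KIC = 145 * 0.005932 = 0.86 MPa*sqrt(m)

0.86 MPa*sqrt(m)


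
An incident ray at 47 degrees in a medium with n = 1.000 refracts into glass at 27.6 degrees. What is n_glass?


Apply Snell's law: n1 * sin(theta1) = n2 * sin(theta2)
  n2 = n1 * sin(theta1) / sin(theta2)
  sin(47) = 0.731354
  sin(27.6) = 0.463296
  n2 = 1.000 * 0.731354 / 0.463296 = 1.5786

1.5786


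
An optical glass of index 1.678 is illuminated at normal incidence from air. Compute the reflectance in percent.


Fresnel reflectance at normal incidence:
  R = ((n - 1)/(n + 1))^2
  (n - 1)/(n + 1) = (1.678 - 1)/(1.678 + 1) = 0.253174
  R = 0.253174^2 = 0.0640971
  R(%) = 0.0640971 * 100 = 6.41%

6.41%


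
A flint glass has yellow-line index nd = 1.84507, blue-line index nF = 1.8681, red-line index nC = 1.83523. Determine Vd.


Abbe number formula: Vd = (nd - 1) / (nF - nC)
  nd - 1 = 1.84507 - 1 = 0.84507
  nF - nC = 1.8681 - 1.83523 = 0.03287
  Vd = 0.84507 / 0.03287 = 25.71

25.71


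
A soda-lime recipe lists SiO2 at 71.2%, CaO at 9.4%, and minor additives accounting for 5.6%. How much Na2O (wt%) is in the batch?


Pieces sum to 100%:
  Na2O = 100 - (SiO2 + CaO + others)
  Na2O = 100 - (71.2 + 9.4 + 5.6) = 13.8%

13.8%


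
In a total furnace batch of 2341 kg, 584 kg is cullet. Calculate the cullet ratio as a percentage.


Cullet ratio = (cullet mass / total batch mass) * 100
  Ratio = 584 / 2341 * 100 = 24.95%

24.95%


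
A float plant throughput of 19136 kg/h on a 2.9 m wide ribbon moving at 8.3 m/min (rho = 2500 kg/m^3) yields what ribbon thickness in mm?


Ribbon cross-section from mass balance:
  Volume rate = throughput / density = 19136 / 2500 = 7.6544 m^3/h
  thickness = volume rate / (speed * 60 * width), i.e.
  thickness = throughput / (60 * speed * width * density) * 1000
  thickness = 19136 / (60 * 8.3 * 2.9 * 2500) * 1000 = 5.3 mm

5.3 mm


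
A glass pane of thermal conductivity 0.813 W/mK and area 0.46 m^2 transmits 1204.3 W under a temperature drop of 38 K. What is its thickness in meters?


Fourier's law: t = k * A * dT / Q
  t = 0.813 * 0.46 * 38 / 1204.3
  t = 14.21124 / 1204.3 = 0.0118 m

0.0118 m


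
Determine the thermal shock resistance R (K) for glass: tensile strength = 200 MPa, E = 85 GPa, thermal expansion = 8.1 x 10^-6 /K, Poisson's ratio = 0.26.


Thermal shock resistance: R = sigma * (1 - nu) / (E * alpha)
  Numerator = 200 * (1 - 0.26) = 148.0
  Denominator = 85 * 1000 * (8.1 x 10^-6) = 0.6885
  R = 148.0 / 0.6885 = 215.0 K

215.0 K


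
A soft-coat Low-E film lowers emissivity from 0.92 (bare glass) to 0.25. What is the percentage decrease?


Percentage reduction = (1 - coated/uncoated) * 100
  Ratio = 0.25 / 0.92 = 0.2717
  Reduction = (1 - 0.2717) * 100 = 72.8%

72.8%


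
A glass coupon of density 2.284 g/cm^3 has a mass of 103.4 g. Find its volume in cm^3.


Rearrange rho = m / V:
  V = m / rho
  V = 103.4 / 2.284 = 45.271 cm^3

45.271 cm^3


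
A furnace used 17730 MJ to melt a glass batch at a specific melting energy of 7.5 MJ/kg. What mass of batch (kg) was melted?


Rearrange E = m * s for m:
  m = E / s
  m = 17730 / 7.5 = 2364.0 kg

2364.0 kg


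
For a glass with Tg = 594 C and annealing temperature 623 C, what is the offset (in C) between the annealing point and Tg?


Offset = T_anneal - Tg:
  offset = 623 - 594 = 29 C

29 C


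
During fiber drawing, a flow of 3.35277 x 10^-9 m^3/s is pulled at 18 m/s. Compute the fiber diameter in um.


Cross-sectional area from continuity:
  A = Q / v = 3.35277 x 10^-9 / 18 = 1.86265 x 10^-10 m^2
Diameter from circular cross-section:
  d = sqrt(4A / pi) * 10^6 (m -> um)
  d = sqrt(4 * 1.86265 x 10^-10 / pi) * 10^6 = 15.4 um

15.4 um


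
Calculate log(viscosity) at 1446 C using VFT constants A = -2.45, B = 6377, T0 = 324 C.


VFT equation: log(eta) = A + B / (T - T0)
  T - T0 = 1446 - 324 = 1122
  B / (T - T0) = 6377 / 1122 = 5.684
  log(eta) = -2.45 + 5.684 = 3.234

3.234


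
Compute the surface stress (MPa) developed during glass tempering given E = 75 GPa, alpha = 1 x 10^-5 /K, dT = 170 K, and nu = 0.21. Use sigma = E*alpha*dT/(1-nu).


Tempering stress: sigma = E * alpha * dT / (1 - nu)
  E (MPa) = 75 * 1000 = 75000
  Numerator = 75000 * (1 x 10^-5) * 170 = 127.5
  Denominator = 1 - 0.21 = 0.79
  sigma = 127.5 / 0.79 = 161.4 MPa

161.4 MPa


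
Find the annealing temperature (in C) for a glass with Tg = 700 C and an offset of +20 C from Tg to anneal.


The annealing temperature is Tg plus the offset:
  T_anneal = 700 + 20 = 720 C

720 C


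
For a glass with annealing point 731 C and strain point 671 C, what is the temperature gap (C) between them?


Gap = T_anneal - T_strain:
  gap = 731 - 671 = 60 C

60 C


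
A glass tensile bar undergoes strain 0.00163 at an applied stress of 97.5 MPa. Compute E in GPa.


Young's modulus: E = stress / strain
  E = 97.5 MPa / 0.00163 = 59815.95 MPa
Convert to GPa: 59815.95 / 1000 = 59.82 GPa

59.82 GPa


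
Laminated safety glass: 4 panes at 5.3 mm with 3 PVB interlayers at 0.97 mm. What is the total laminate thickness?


Total thickness = glass contribution + PVB contribution
  Glass: 4 * 5.3 = 21.2 mm
  PVB: 3 * 0.97 = 2.91 mm
  Total = 21.2 + 2.91 = 24.11 mm

24.11 mm


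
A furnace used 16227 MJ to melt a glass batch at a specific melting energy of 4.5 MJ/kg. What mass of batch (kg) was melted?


Rearrange E = m * s for m:
  m = E / s
  m = 16227 / 4.5 = 3606.0 kg

3606.0 kg


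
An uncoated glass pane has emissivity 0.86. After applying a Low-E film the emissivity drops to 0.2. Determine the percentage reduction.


Percentage reduction = (1 - coated/uncoated) * 100
  Ratio = 0.2 / 0.86 = 0.2326
  Reduction = (1 - 0.2326) * 100 = 76.7%

76.7%


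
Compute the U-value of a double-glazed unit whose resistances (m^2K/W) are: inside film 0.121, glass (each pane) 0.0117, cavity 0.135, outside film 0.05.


Total thermal resistance (series):
  R_total = R_in + R_glass + R_air + R_glass + R_out
  R_total = 0.121 + 0.0117 + 0.135 + 0.0117 + 0.05 = 0.3294 m^2K/W
U-value = 1 / R_total = 1 / 0.3294 = 3.036 W/m^2K

3.036 W/m^2K


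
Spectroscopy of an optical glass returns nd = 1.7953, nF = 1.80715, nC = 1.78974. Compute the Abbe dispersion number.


Abbe number formula: Vd = (nd - 1) / (nF - nC)
  nd - 1 = 1.7953 - 1 = 0.7953
  nF - nC = 1.80715 - 1.78974 = 0.01741
  Vd = 0.7953 / 0.01741 = 45.68

45.68


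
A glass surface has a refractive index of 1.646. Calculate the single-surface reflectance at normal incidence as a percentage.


Fresnel reflectance at normal incidence:
  R = ((n - 1)/(n + 1))^2
  (n - 1)/(n + 1) = (1.646 - 1)/(1.646 + 1) = 0.244142
  R = 0.244142^2 = 0.0596053
  R(%) = 0.0596053 * 100 = 5.961%

5.961%


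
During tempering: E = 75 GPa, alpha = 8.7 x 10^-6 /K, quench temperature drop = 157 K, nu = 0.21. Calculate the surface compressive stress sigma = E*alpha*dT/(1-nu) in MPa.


Tempering stress: sigma = E * alpha * dT / (1 - nu)
  E (MPa) = 75 * 1000 = 75000
  Numerator = 75000 * (8.7 x 10^-6) * 157 = 102.4425
  Denominator = 1 - 0.21 = 0.79
  sigma = 102.4425 / 0.79 = 129.7 MPa

129.7 MPa


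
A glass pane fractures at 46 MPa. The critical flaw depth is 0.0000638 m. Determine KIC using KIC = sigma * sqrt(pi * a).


Fracture toughness: KIC = sigma * sqrt(pi * a)
  pi * a = pi * 0.0000638 = 0.000200434
  sqrt(pi * a) = 0.014157
  KIC = 46 * 0.014157 = 0.651 MPa*sqrt(m)

0.651 MPa*sqrt(m)


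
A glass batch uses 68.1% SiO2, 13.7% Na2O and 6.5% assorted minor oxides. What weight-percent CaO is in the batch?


Pieces sum to 100%:
  CaO = 100 - (SiO2 + Na2O + others)
  CaO = 100 - (68.1 + 13.7 + 6.5) = 11.7%

11.7%


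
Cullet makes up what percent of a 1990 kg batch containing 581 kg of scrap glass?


Cullet ratio = (cullet mass / total batch mass) * 100
  Ratio = 581 / 1990 * 100 = 29.2%

29.2%


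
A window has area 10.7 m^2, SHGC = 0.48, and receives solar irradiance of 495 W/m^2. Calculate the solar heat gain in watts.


Solar heat gain: Q = Area * SHGC * Irradiance
  Q = 10.7 * 0.48 * 495 = 2542.3 W

2542.3 W


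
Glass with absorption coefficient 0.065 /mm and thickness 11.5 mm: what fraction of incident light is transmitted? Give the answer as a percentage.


Beer-Lambert law: T = exp(-alpha * thickness)
  exponent = -0.065 * 11.5 = -0.7475
  T = exp(-0.7475) = 0.4735
  Percentage = 0.4735 * 100 = 47.35%

47.35%


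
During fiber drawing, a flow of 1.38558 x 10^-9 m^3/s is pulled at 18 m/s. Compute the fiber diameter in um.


Cross-sectional area from continuity:
  A = Q / v = 1.38558 x 10^-9 / 18 = 7.697667 x 10^-11 m^2
Diameter from circular cross-section:
  d = sqrt(4A / pi) * 10^6 (m -> um)
  d = sqrt(4 * 7.697667 x 10^-11 / pi) * 10^6 = 9.9 um

9.9 um


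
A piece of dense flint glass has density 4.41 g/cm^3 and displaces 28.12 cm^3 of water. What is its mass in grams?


Rearrange rho = m / V:
  m = rho * V
  m = 4.41 * 28.12 = 124.009 g

124.009 g


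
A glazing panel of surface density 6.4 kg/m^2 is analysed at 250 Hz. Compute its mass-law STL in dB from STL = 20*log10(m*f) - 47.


Mass law: STL = 20 * log10(m * f) - 47
  m * f = 6.4 * 250 = 1600
  log10(1600) = 3.20412
  STL = 20 * 3.20412 - 47 = 64.0824 - 47 = 17.1 dB

17.1 dB


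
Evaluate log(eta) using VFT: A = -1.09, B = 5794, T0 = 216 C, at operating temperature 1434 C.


VFT equation: log(eta) = A + B / (T - T0)
  T - T0 = 1434 - 216 = 1218
  B / (T - T0) = 5794 / 1218 = 4.757
  log(eta) = -1.09 + 4.757 = 3.667

3.667


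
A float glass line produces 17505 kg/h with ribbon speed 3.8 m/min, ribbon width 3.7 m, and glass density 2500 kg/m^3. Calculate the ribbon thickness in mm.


Ribbon cross-section from mass balance:
  Volume rate = throughput / density = 17505 / 2500 = 7.002 m^3/h
  thickness = volume rate / (speed * 60 * width), i.e.
  thickness = throughput / (60 * speed * width * density) * 1000
  thickness = 17505 / (60 * 3.8 * 3.7 * 2500) * 1000 = 8.3 mm

8.3 mm


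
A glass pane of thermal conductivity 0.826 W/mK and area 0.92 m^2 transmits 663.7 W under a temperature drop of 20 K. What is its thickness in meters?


Fourier's law: t = k * A * dT / Q
  t = 0.826 * 0.92 * 20 / 663.7
  t = 15.1984 / 663.7 = 0.0229 m

0.0229 m


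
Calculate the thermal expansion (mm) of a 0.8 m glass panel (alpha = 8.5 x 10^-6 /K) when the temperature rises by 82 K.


Thermal expansion formula: dL = alpha * L0 * dT
  dL = (8.5 x 10^-6) * 0.8 * 82 = 0.0005576 m
Convert to mm: 0.0005576 * 1000 = 0.5576 mm

0.5576 mm


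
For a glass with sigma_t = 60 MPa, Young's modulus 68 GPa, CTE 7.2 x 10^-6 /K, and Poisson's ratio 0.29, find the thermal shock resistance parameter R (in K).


Thermal shock resistance: R = sigma * (1 - nu) / (E * alpha)
  Numerator = 60 * (1 - 0.29) = 42.6
  Denominator = 68 * 1000 * (7.2 x 10^-6) = 0.4896
  R = 42.6 / 0.4896 = 87.0 K

87.0 K


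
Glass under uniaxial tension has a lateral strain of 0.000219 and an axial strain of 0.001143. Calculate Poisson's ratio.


Poisson's ratio: nu = lateral strain / axial strain
  nu = 0.000219 / 0.001143 = 0.1916

0.1916


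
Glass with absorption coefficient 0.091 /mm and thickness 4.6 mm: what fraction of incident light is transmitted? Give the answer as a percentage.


Beer-Lambert law: T = exp(-alpha * thickness)
  exponent = -0.091 * 4.6 = -0.4186
  T = exp(-0.4186) = 0.658
  Percentage = 0.658 * 100 = 65.8%

65.8%


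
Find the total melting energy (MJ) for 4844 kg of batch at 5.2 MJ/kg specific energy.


Total energy = mass * specific energy
  E = 4844 * 5.2 = 25188.8 MJ

25188.8 MJ


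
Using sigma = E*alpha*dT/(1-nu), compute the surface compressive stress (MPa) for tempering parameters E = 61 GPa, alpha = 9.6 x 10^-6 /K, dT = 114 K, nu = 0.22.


Tempering stress: sigma = E * alpha * dT / (1 - nu)
  E (MPa) = 61 * 1000 = 61000
  Numerator = 61000 * (9.6 x 10^-6) * 114 = 66.7584
  Denominator = 1 - 0.22 = 0.78
  sigma = 66.7584 / 0.78 = 85.6 MPa

85.6 MPa


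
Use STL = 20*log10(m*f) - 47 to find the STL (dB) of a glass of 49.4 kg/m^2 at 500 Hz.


Mass law: STL = 20 * log10(m * f) - 47
  m * f = 49.4 * 500 = 24700
  log10(24700) = 4.3927
  STL = 20 * 4.3927 - 47 = 87.854 - 47 = 40.9 dB

40.9 dB


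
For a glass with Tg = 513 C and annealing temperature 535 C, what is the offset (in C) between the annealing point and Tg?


Offset = T_anneal - Tg:
  offset = 535 - 513 = 22 C

22 C


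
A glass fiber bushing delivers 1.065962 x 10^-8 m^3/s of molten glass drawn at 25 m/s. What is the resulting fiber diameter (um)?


Cross-sectional area from continuity:
  A = Q / v = 1.065962 x 10^-8 / 25 = 4.263848 x 10^-10 m^2
Diameter from circular cross-section:
  d = sqrt(4A / pi) * 10^6 (m -> um)
  d = sqrt(4 * 4.263848 x 10^-10 / pi) * 10^6 = 23.3 um

23.3 um


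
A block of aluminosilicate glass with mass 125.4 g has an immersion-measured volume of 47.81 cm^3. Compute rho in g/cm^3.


Use the definition of density:
  rho = mass / volume
  rho = 125.4 / 47.81 = 2.623 g/cm^3

2.623 g/cm^3


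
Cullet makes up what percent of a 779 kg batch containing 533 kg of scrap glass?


Cullet ratio = (cullet mass / total batch mass) * 100
  Ratio = 533 / 779 * 100 = 68.42%

68.42%


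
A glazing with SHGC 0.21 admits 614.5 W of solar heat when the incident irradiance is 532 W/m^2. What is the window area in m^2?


Rearrange Q = Area * SHGC * Irradiance:
  Area = Q / (SHGC * Irradiance)
  Area = 614.5 / (0.21 * 532) = 5.5 m^2

5.5 m^2


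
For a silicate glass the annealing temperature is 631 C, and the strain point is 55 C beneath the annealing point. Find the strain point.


Strain point = annealing point - difference:
  T_strain = 631 - 55 = 576 C

576 C


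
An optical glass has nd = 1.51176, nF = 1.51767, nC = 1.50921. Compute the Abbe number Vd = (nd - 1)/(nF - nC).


Abbe number formula: Vd = (nd - 1) / (nF - nC)
  nd - 1 = 1.51176 - 1 = 0.51176
  nF - nC = 1.51767 - 1.50921 = 0.00846
  Vd = 0.51176 / 0.00846 = 60.49

60.49


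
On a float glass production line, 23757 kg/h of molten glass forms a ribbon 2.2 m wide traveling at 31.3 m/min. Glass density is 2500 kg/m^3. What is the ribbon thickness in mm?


Ribbon cross-section from mass balance:
  Volume rate = throughput / density = 23757 / 2500 = 9.5028 m^3/h
  thickness = volume rate / (speed * 60 * width), i.e.
  thickness = throughput / (60 * speed * width * density) * 1000
  thickness = 23757 / (60 * 31.3 * 2.2 * 2500) * 1000 = 2.3 mm

2.3 mm


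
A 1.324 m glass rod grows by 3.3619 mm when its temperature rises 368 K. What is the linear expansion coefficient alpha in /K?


Rearrange dL = alpha * L0 * dT for alpha:
  alpha = dL / (L0 * dT)
  alpha = (3.3619 / 1000) / (1.324 * 368) = 0.0000069 /K = 6.9 x 10^-6 /K

6.9 x 10^-6 /K


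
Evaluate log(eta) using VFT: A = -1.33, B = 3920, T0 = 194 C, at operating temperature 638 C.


VFT equation: log(eta) = A + B / (T - T0)
  T - T0 = 638 - 194 = 444
  B / (T - T0) = 3920 / 444 = 8.829
  log(eta) = -1.33 + 8.829 = 7.499

7.499


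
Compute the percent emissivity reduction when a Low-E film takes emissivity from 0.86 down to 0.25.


Percentage reduction = (1 - coated/uncoated) * 100
  Ratio = 0.25 / 0.86 = 0.2907
  Reduction = (1 - 0.2907) * 100 = 70.9%

70.9%


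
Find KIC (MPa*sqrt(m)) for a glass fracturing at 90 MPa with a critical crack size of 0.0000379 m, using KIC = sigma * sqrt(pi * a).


Fracture toughness: KIC = sigma * sqrt(pi * a)
  pi * a = pi * 0.0000379 = 0.000119066
  sqrt(pi * a) = 0.010912
  KIC = 90 * 0.010912 = 0.982 MPa*sqrt(m)

0.982 MPa*sqrt(m)


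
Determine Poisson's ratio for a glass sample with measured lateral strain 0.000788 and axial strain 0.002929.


Poisson's ratio: nu = lateral strain / axial strain
  nu = 0.000788 / 0.002929 = 0.269

0.269


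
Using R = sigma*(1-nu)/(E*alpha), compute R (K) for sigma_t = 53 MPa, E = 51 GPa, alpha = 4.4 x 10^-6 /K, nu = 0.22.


Thermal shock resistance: R = sigma * (1 - nu) / (E * alpha)
  Numerator = 53 * (1 - 0.22) = 41.34
  Denominator = 51 * 1000 * (4.4 x 10^-6) = 0.2244
  R = 41.34 / 0.2244 = 184.2 K

184.2 K


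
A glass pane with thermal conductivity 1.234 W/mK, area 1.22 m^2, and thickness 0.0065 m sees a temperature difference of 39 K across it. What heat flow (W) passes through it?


Fourier's law: Q = k * A * dT / t
  Q = 1.234 * 1.22 * 39 / 0.0065
  Q = 58.71372 / 0.0065 = 9032.9 W

9032.9 W


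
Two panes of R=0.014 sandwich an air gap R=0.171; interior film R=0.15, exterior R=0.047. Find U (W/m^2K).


Total thermal resistance (series):
  R_total = R_in + R_glass + R_air + R_glass + R_out
  R_total = 0.15 + 0.014 + 0.171 + 0.014 + 0.047 = 0.396 m^2K/W
U-value = 1 / R_total = 1 / 0.396 = 2.525 W/m^2K

2.525 W/m^2K


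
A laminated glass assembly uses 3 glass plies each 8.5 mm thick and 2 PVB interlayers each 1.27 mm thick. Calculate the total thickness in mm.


Total thickness = glass contribution + PVB contribution
  Glass: 3 * 8.5 = 25.5 mm
  PVB: 2 * 1.27 = 2.54 mm
  Total = 25.5 + 2.54 = 28.04 mm

28.04 mm


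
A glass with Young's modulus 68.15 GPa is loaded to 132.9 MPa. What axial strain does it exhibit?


Rearrange E = sigma / epsilon:
  epsilon = sigma / E
  E (MPa) = 68.15 * 1000 = 68150
  epsilon = 132.9 / 68150 = 0.00195

0.00195


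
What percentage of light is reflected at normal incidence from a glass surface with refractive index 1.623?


Fresnel reflectance at normal incidence:
  R = ((n - 1)/(n + 1))^2
  (n - 1)/(n + 1) = (1.623 - 1)/(1.623 + 1) = 0.237514
  R = 0.237514^2 = 0.0564129
  R(%) = 0.0564129 * 100 = 5.641%

5.641%


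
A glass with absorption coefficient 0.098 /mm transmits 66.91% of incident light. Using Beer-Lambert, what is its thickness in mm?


Rearrange T = exp(-alpha * thickness):
  thickness = -ln(T) / alpha
  T = 66.91/100 = 0.6691
  ln(T) = -0.40182
  -ln(T) = 0.40182
  thickness = 0.40182 / 0.098 = 4.1 mm

4.1 mm


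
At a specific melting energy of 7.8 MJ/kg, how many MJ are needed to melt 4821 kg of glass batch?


Total energy = mass * specific energy
  E = 4821 * 7.8 = 37603.8 MJ

37603.8 MJ


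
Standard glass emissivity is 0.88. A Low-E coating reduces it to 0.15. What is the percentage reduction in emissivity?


Percentage reduction = (1 - coated/uncoated) * 100
  Ratio = 0.15 / 0.88 = 0.1705
  Reduction = (1 - 0.1705) * 100 = 83.0%

83.0%


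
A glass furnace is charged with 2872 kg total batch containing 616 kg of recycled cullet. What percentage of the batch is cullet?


Cullet ratio = (cullet mass / total batch mass) * 100
  Ratio = 616 / 2872 * 100 = 21.45%

21.45%


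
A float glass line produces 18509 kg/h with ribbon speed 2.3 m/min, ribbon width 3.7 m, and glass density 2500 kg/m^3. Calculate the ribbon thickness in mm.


Ribbon cross-section from mass balance:
  Volume rate = throughput / density = 18509 / 2500 = 7.4036 m^3/h
  thickness = volume rate / (speed * 60 * width), i.e.
  thickness = throughput / (60 * speed * width * density) * 1000
  thickness = 18509 / (60 * 2.3 * 3.7 * 2500) * 1000 = 14.5 mm

14.5 mm


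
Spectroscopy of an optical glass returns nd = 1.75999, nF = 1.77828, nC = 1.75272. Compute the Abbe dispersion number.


Abbe number formula: Vd = (nd - 1) / (nF - nC)
  nd - 1 = 1.75999 - 1 = 0.75999
  nF - nC = 1.77828 - 1.75272 = 0.02556
  Vd = 0.75999 / 0.02556 = 29.73

29.73


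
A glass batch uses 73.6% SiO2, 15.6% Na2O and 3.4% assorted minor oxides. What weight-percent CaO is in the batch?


Pieces sum to 100%:
  CaO = 100 - (SiO2 + Na2O + others)
  CaO = 100 - (73.6 + 15.6 + 3.4) = 7.4%

7.4%


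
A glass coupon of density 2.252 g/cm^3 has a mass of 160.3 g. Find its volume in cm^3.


Rearrange rho = m / V:
  V = m / rho
  V = 160.3 / 2.252 = 71.181 cm^3

71.181 cm^3


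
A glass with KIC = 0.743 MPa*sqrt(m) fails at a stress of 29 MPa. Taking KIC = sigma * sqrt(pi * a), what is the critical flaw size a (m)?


Rearrange KIC = sigma * sqrt(pi * a):
  sqrt(pi * a) = KIC / sigma
  sqrt(pi * a) = 0.743 / 29 = 0.025621
  a = (KIC / sigma)^2 / pi
  a = 0.025621^2 / pi = 0.0002089 m

0.0002089 m


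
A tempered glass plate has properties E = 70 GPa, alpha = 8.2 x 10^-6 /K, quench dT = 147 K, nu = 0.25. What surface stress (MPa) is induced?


Tempering stress: sigma = E * alpha * dT / (1 - nu)
  E (MPa) = 70 * 1000 = 70000
  Numerator = 70000 * (8.2 x 10^-6) * 147 = 84.378
  Denominator = 1 - 0.25 = 0.75
  sigma = 84.378 / 0.75 = 112.5 MPa

112.5 MPa
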